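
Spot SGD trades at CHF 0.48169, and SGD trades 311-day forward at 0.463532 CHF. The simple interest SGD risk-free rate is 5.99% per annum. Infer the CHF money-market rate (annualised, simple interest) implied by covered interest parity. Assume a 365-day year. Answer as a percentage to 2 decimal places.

1.34%

T = 311/365 years.
F/S = 0.463532/0.48169 = 0.9623036 = (growth of CHF) / (growth of SGD).
The SGD side grows by 1 + 0.0599×311/365 = 1.0510381.
That pins the CHF growth at 1.0114177.
r = (1.0114177 − 1)/(311/365) = 0.013400 → 1.34%.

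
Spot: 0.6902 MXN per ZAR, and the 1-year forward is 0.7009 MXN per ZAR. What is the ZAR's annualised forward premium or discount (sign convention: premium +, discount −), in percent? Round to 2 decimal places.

+1.55%

T = 1 year.
Period premium: (0.7009 − 0.6902)/0.6902 = 0.0155028.
Per annum: 0.0155028 / 1 = 0.015503 = 1.55%.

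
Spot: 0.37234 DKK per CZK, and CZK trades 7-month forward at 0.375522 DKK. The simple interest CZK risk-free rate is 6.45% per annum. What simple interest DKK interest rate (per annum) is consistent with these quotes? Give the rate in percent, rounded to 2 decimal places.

7.97%

T = 7/12 years.
CIP gives F = S · g_DKK/g_CZK, so g_DKK/g_CZK = 0.375522/0.37234 = 1.0085460.
The CZK side grows by 1 + 0.0645×7/12 = 1.037625.
That pins the DKK growth at 1.0464925.
(1.0464925 − 1)/T = 0.079701, i.e. 7.97%.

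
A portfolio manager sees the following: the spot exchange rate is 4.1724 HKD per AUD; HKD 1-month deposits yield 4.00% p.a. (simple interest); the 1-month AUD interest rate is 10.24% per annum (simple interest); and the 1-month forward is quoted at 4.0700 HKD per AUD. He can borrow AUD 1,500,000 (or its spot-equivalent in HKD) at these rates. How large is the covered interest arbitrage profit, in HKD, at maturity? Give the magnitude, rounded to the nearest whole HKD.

T = 1/12 years.
Invest the AUD and cover forward: 1,500,000 × 1.008533333 × 4.0700 = HKD 6,157,096.00.
Convert at spot and invest in HKD: 1,500,000 × 4.1724 × 1.003333333 = HKD 6,279,462.00.
The quoted forward undervalues AUD, so borrow AUD, convert to HKD at spot, deposit the HKD at 4.00%, and buy AUD forward at 4.0700 to cover the loan.
Arbitrage profit = |6,157,096.00 − 6,279,462.00| = HKD 122,366.

HKD 122,366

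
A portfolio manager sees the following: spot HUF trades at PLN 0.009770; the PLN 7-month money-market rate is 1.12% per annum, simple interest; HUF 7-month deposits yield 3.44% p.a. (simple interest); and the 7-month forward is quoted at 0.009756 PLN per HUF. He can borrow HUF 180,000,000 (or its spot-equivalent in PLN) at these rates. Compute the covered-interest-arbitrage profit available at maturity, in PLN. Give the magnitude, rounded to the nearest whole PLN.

PLN 21,229

T = 7/12 years.
Invest the HUF and cover forward: 180,000,000 × 1.020066667 × 0.009756 = PLN 1,791,318.67.
Convert at spot and invest in PLN: 180,000,000 × 0.009770 × 1.006533333 = PLN 1,770,089.52.
The quoted forward overvalues HUF, so borrow PLN, buy HUF at spot, deposit the HUF at 3.44%, and sell the proceeds forward at 0.009756.
Arbitrage profit = |1,791,318.67 − 1,770,089.52| = PLN 21,229.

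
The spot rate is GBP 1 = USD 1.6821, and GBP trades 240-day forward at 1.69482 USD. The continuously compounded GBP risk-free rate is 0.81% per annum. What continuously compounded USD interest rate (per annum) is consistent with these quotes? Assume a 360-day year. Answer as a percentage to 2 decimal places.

1.94%

T = 240/360 years.
F/S = 1.69482/1.6821 = 1.0075620 = (growth of USD) / (growth of GBP).
GBP growth factor: e^(0.0081×240/360) = 1.0054146.
Hence g_USD = 1.0130175.
r = ln(1.0130175)/(240/360) = 0.019400 → 1.94%.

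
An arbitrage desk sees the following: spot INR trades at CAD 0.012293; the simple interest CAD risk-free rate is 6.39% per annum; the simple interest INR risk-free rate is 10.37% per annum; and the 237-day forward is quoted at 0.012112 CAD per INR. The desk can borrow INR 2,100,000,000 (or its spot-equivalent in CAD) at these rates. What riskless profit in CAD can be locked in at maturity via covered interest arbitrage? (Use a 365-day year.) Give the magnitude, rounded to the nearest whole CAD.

T = 237/365 years.
Keep in INR, deliver into the forward: 2,100,000,000·1.0673339726·0.012112 = CAD 27,147,853.06.
Swap to CAD now, deposit: 2,100,000,000·0.012293·1.0414912329 = CAD 26,886,408.62.
The quoted forward overvalues INR, so borrow CAD, buy INR at spot, deposit the INR at 10.37%, and sell the proceeds forward at 0.012112.
The gap between the two covered legs is CAD 261,444.

CAD 261,444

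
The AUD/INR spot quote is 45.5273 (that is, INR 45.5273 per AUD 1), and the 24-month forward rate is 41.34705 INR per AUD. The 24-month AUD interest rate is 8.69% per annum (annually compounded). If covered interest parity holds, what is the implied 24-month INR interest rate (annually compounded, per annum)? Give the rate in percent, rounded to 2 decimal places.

3.58%

T = 2 years.
CIP gives F = S · g_INR/g_AUD, so g_INR/g_AUD = 41.34705/45.5273 = 0.9081815.
The AUD side grows by (1 + 0.0869)^2 = 1.1813516.
That pins the INR growth at 1.0728817.
r = 1.0728817^(1/2) − 1 = 0.035800 → 3.58%.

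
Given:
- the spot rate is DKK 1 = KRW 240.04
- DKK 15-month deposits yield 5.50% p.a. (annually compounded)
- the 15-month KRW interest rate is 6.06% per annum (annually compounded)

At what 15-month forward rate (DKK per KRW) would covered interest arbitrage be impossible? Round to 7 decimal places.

T = 15/12 years.
KRW accumulates by (1 + 0.0606)^(15/12) = 1.0763153.
DKK growth factor: (1 + 0.0550)^(15/12) = 1.0692163.
So F = 240.04 × 1.0763153 / 1.0692163 = 241.6337 (KRW/DKK).
Quoted the other way: 1/241.6337 = 0.0041385 DKK per KRW.

0.0041385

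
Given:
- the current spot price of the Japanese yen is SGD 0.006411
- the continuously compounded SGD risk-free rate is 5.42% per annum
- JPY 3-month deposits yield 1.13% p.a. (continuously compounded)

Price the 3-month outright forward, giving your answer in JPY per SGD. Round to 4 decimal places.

T = 3/12 years.
SGD growth factor: e^(0.0542×3/12) = 1.013642217.
Growth of 1 JPY over T: e^(0.0113×3/12) = 1.002828994.
Forward (SGD per JPY) = 0.006411 × 1.013642217 / 1.002828994 = 0.00648012801.
Invert for JPY per SGD: 1 / 0.00648012801 = 154.3179.

154.3179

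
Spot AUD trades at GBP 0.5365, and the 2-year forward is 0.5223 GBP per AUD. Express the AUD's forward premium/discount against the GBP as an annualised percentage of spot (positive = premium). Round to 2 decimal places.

-1.32%

T = 2 years.
AUD trades forward at -2.64678% vs spot over the period.
Annualise by dividing by T: -0.0264678 / 2 = -0.013234 → -1.32%.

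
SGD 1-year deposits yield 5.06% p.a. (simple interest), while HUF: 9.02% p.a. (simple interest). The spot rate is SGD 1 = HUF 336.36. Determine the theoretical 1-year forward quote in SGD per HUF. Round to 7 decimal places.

0.0028650

T = 1 year.
HUF accumulates by 1 + 0.0902×1 = 1.090200.
SGD accumulates by 1 + 0.0506×1 = 1.050600.
So F = 336.36 × 1.090200 / 1.050600 = 349.0383 (HUF/SGD).
Quoted the other way: 1/349.0383 = 0.0028650 SGD per HUF.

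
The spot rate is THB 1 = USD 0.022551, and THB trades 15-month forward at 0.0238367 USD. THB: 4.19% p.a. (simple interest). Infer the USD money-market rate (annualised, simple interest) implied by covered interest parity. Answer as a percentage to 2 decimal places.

T = 15/12 years.
F/S = 0.0238367/0.022551 = 1.0570130 = (growth of USD) / (growth of THB).
THB growth factor: 1 + 0.0419×15/12 = 1.052375.
That pins the USD growth at 1.1123741.
(1.1123741 − 1)/T = 0.089899, i.e. 8.99%.

8.99%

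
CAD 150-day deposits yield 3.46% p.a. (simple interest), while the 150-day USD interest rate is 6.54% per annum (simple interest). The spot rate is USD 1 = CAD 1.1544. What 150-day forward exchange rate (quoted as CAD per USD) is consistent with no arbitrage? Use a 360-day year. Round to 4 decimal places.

1.1400

T = 150/360 years.
Growth of 1 CAD over T: 1 + 0.0346×150/360 = 1.0144167.
USD growth factor: 1 + 0.0654×150/360 = 1.027250.
So F = 1.1544 × 1.0144167 / 1.027250 = 1.139978 (CAD/USD).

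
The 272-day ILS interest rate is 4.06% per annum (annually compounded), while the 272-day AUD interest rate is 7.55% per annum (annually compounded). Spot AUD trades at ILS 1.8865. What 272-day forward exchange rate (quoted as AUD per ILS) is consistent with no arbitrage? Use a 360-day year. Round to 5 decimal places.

T = 272/360 years.
Growth of 1 ILS over T: (1 + 0.0406)^(272/360) = 1.0305258.
AUD growth factor: (1 + 0.0755)^(272/360) = 1.0565339.
CIP: F = S · (grow ILS)/(grow AUD) = 1.8865 × 1.0305258/1.0565339 = 1.840061 ILS per AUD.
Quoted the other way: 1/1.840061 = 0.54346 AUD per ILS.

0.54346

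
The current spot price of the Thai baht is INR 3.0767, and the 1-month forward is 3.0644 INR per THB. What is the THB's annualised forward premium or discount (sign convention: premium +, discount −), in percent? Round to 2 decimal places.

-4.80%

T = 1/12 years.
THB trades forward at -0.39978% vs spot over the period.
Per annum: -0.0039978 / (1/12) = -0.047974 = -4.80%.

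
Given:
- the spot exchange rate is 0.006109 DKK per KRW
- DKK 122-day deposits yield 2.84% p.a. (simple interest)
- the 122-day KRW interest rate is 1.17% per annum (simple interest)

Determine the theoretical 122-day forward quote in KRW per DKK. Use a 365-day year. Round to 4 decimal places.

T = 122/365 years.
DKK accumulates by 1 + 0.0284×122/365 = 1.009492603.
KRW accumulates by 1 + 0.0117×122/365 = 1.003910685.
CIP: F = S · (grow DKK)/(grow KRW) = 0.006109 × 1.009492603/1.003910685 = 0.00614296710 DKK per KRW.
Quoted the other way: 1/0.00614296710 = 162.7878 KRW per DKK.

162.7878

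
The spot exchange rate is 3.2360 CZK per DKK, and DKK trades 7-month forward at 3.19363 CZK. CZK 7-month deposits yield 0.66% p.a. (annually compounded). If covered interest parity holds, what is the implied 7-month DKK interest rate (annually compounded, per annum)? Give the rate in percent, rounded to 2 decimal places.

2.96%

T = 7/12 years.
By CIP, F/S equals the CZK-to-DKK growth ratio: 3.19363/3.236 = 0.9869067.
CZK growth factor: (1 + 0.0066)^(7/12) = 1.0038447.
So the DKK growth factor = 1.0171627.
Annualise: 1.0171627^(12/7) − 1 = 0.029602 = 2.96%.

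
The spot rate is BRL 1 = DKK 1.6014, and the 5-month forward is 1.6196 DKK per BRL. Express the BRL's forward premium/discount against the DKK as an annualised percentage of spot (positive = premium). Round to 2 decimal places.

+2.73%

T = 5/12 years.
Period premium: (1.6196 − 1.6014)/1.6014 = 0.0113651.
Annualise by dividing by T: 0.0113651 / (5/12) = 0.027276 → 2.73%.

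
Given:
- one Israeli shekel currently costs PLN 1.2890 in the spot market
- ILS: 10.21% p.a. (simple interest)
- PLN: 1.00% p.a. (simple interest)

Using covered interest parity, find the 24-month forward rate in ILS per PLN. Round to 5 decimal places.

0.91589

T = 2 years.
PLN growth factor: 1 + 0.0100×2 = 1.020000.
ILS growth factor: 1 + 0.1021×2 = 1.204200.
So F = 1.289 × 1.020000 / 1.204200 = 1.091829 (PLN/ILS).
Invert for ILS per PLN: 1 / 1.091829 = 0.91589.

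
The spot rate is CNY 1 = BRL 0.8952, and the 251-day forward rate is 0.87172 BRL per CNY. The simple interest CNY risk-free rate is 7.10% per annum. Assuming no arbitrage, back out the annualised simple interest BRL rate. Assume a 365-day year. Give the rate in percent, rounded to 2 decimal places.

3.10%

T = 251/365 years.
F/S = 0.87172/0.8952 = 0.9737712 = (growth of BRL) / (growth of CNY).
CNY growth factor: 1 + 0.0710×251/365 = 1.0488247.
So the BRL growth factor = 1.0213153.
r = (1.0213153 − 1)/(251/365) = 0.030996 → 3.10%.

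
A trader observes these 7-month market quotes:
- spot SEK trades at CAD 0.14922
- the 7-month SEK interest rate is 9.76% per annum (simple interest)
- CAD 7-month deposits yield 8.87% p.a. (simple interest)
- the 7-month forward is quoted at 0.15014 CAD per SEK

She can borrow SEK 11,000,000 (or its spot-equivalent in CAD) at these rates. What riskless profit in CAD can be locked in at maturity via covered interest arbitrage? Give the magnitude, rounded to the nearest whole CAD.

T = 7/12 years.
Keep in SEK, deliver into the forward: 11,000,000·1.056933333·0.15014 = CAD 1,745,567.68.
Swap to CAD now, deposit: 11,000,000·0.14922·1.051741667 = CAD 1,726,349.81.
The quoted forward overvalues SEK, so borrow CAD, buy SEK at spot, deposit the SEK at 9.76%, and sell the proceeds forward at 0.15014.
Arbitrage profit = |1,745,567.68 − 1,726,349.81| = CAD 19,218.

CAD 19,218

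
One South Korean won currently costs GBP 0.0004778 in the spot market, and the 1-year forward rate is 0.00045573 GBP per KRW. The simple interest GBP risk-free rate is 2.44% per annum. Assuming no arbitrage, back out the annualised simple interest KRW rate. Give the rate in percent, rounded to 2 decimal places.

T = 1 year.
CIP gives F = S · g_GBP/g_KRW, so g_GBP/g_KRW = 0.00045573/0.0004778 = 0.9538091.
The GBP side grows by 1 + 0.0244×1 = 1.024400.
So the KRW growth factor = 1.0740095.
r = (1.0740095 − 1)/1 = 0.074010 → 7.40%.

7.40%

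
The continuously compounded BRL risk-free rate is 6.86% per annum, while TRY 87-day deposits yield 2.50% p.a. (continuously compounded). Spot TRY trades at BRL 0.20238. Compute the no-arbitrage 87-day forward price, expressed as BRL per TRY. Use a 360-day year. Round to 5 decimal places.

T = 87/360 years.
Growth of 1 BRL over T: e^(0.0686×87/360) = 1.0167165.
Growth of 1 TRY over T: e^(0.0250×87/360) = 1.006060.
CIP: F = S · (grow BRL)/(grow TRY) = 0.20238 × 1.0167165/1.006060 = 0.2045237 BRL per TRY.

0.20452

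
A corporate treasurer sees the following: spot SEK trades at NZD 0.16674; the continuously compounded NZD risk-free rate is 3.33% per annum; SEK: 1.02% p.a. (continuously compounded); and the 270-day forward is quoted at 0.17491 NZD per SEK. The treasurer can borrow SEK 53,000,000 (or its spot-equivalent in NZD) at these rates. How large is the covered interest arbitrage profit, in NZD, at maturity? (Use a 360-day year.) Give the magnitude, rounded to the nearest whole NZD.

T = 270/360 years.
Route A — deposit SEK, sell forward: 53,000,000 × 1.007679336 × 0.17491 = NZD 9,341,419.21.
Route B — convert at spot, deposit NZD: 53,000,000 × 0.16674 × 1.025289488 = NZD 9,060,708.77.
The quoted forward overvalues SEK, so borrow NZD, buy SEK at spot, deposit the SEK at 1.02%, and sell the proceeds forward at 0.17491.
Arbitrage profit = |9,341,419.21 − 9,060,708.77| = NZD 280,710.

NZD 280,710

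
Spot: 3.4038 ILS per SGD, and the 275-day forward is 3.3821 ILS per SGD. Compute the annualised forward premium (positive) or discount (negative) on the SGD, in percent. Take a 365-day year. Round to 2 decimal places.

T = 275/365 years.
SGD trades forward at -0.63752% vs spot over the period.
Annualise by dividing by T: -0.0063752 / (275/365) = -0.008462 → -0.85%.

-0.85%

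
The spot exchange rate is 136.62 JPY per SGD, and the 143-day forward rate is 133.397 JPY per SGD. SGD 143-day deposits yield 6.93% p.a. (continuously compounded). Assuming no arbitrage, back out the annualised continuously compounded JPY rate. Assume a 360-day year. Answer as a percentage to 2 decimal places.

T = 143/360 years.
CIP gives F = S · g_JPY/g_SGD, so g_JPY/g_SGD = 133.397/136.62 = 0.9764090.
SGD growth factor: e^(0.0693×143/360) = 1.0279099.
Hence g_JPY = 1.0036605.
Take logs: ln 1.0036605 / (143/360) = 0.009198, so 0.92%.

0.92%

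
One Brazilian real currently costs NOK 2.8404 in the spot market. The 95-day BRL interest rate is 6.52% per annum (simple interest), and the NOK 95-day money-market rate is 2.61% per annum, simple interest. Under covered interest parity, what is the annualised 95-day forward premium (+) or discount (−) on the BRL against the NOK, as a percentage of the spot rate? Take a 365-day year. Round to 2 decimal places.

T = 95/365 years.
No-arbitrage forward: 2.8404 × 1.0067932 / 1.0169699 = 2.8119764 NOK/BRL.
(F − S)/S ÷ T = (2.8119764 − 2.8404)/2.8404/(95/365) = -0.038448 → -3.84%.

-3.84%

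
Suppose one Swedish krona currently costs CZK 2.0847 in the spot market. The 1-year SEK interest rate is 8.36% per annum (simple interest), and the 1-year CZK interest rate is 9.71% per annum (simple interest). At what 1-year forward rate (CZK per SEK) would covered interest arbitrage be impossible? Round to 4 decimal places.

T = 1 year.
CZK accumulates by 1 + 0.0971×1 = 1.097100.
SEK accumulates by 1 + 0.0836×1 = 1.083600.
CIP: F = S · (grow CZK)/(grow SEK) = 2.0847 × 1.097100/1.083600 = 2.110672 CZK per SEK.

2.1107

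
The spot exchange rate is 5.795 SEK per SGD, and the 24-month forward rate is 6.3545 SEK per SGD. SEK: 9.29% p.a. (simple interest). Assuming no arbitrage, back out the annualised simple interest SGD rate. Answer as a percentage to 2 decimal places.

T = 2 years.
F/S = 6.3545/5.795 = 1.0965487 = (growth of SEK) / (growth of SGD).
SEK growth factor: 1 + 0.0929×2 = 1.185800.
That pins the SGD growth at 1.0813929.
(1.0813929 − 1)/T = 0.040696, i.e. 4.07%.

4.07%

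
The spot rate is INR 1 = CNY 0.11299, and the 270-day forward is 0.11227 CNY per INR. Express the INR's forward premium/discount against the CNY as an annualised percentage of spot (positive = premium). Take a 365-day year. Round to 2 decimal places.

-0.86%

T = 270/365 years.
(F − S)/S = (0.11227 − 0.11299)/0.11299 = -0.0063722.
Per annum: -0.0063722 / (270/365) = -0.008614 = -0.86%.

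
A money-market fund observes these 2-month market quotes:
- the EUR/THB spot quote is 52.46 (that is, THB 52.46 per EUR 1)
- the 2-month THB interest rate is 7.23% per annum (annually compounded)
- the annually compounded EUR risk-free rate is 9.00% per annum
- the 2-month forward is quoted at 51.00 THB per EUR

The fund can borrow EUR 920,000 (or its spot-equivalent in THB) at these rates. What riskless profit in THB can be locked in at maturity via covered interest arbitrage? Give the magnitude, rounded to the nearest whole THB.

THB 1,229,216

T = 2/12 years.
Keep in EUR, deliver into the forward: 920,000·1.0144665921·51.00 = THB 47,598,772.50.
Swap to THB now, deposit: 920,000·52.46·1.0117022542 = THB 48,827,988.23.
The quoted forward undervalues EUR, so borrow EUR, convert to THB at spot, deposit the THB at 7.23%, and buy EUR forward at 51.00 to cover the loan.
The gap between the two covered legs is THB 1,229,216.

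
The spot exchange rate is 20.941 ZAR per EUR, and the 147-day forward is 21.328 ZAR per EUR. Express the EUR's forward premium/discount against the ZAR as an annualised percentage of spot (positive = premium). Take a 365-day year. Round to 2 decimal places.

+4.59%

T = 147/365 years.
Period premium: (21.328 − 20.941)/20.941 = 0.0184805.
Per annum: 0.0184805 / (147/365) = 0.045887 = 4.59%.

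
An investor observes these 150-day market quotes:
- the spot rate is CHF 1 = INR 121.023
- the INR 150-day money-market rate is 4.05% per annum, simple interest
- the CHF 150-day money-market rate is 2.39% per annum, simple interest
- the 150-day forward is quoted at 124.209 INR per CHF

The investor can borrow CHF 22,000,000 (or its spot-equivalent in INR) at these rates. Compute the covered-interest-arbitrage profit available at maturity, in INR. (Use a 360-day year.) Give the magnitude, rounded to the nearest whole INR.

T = 150/360 years.
Route A — deposit CHF, sell forward: 22,000,000 × 1.009958333333 × 124.209 = INR 2,759,810,121.75.
Route B — convert at spot, deposit INR: 22,000,000 × 121.023 × 1.016875 = INR 2,707,435,788.75.
The quoted forward overvalues CHF, so borrow INR, buy CHF at spot, deposit the CHF at 2.39%, and sell the proceeds forward at 124.209.
The gap between the two covered legs is INR 52,374,333.

INR 52,374,333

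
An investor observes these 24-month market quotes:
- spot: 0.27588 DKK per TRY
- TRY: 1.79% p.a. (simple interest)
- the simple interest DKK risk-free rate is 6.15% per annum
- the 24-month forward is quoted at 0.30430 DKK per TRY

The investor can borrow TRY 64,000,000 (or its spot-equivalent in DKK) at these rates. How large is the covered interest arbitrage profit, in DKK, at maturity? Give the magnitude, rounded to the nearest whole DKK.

T = 2 years.
Keep in TRY, deliver into the forward: 64,000,000·1.035800·0.30430 = DKK 20,172,412.16.
Swap to DKK now, deposit: 64,000,000·0.27588·1.123000 = DKK 19,828,047.36.
The quoted forward overvalues TRY, so borrow DKK, buy TRY at spot, deposit the TRY at 1.79%, and sell the proceeds forward at 0.30430.
The gap between the two covered legs is DKK 344,365.

DKK 344,365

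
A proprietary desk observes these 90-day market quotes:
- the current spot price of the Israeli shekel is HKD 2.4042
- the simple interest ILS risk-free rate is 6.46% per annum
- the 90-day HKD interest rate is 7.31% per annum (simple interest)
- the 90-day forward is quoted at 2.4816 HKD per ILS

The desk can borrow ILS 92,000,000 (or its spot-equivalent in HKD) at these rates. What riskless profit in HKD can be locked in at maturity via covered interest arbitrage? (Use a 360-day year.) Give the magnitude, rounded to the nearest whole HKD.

HKD 6,765,780

T = 90/360 years.
Route A — deposit ILS, sell forward: 92,000,000 × 1.016150 × 2.4816 = HKD 231,994,361.28.
Route B — convert at spot, deposit HKD: 92,000,000 × 2.4042 × 1.018275 = HKD 225,228,581.46.
The quoted forward overvalues ILS, so borrow HKD, buy ILS at spot, deposit the ILS at 6.46%, and sell the proceeds forward at 2.4816.
The gap between the two covered legs is HKD 6,765,780.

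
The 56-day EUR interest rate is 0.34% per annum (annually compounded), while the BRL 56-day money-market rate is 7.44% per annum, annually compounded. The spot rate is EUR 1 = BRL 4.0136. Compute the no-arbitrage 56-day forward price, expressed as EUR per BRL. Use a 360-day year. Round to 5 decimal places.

0.24652

T = 56/360 years.
Growth of 1 BRL over T: (1 + 0.0744)^(56/360) = 1.0112256.
Growth of 1 EUR over T: (1 + 0.0034)^(56/360) = 1.0005281.
So F = 4.0136 × 1.0112256 / 1.0005281 = 4.056513 (BRL/EUR).
Invert for EUR per BRL: 1 / 4.056513 = 0.24652.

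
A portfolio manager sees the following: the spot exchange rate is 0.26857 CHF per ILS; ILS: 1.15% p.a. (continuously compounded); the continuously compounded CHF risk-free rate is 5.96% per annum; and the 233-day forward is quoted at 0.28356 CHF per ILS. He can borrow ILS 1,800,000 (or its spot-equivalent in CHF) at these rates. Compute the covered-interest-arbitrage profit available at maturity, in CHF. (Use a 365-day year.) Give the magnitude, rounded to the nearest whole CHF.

CHF 11,996

T = 233/365 years.
Invest the ILS and cover forward: 1,800,000 × 1.00736811 × 0.28356 = CHF 514,168.74.
Convert at spot and invest in CHF: 1,800,000 × 0.26857 × 1.03877904 = CHF 502,172.80.
The quoted forward overvalues ILS, so borrow CHF, buy ILS at spot, deposit the ILS at 1.15%, and sell the proceeds forward at 0.28356.
The gap between the two covered legs is CHF 11,996.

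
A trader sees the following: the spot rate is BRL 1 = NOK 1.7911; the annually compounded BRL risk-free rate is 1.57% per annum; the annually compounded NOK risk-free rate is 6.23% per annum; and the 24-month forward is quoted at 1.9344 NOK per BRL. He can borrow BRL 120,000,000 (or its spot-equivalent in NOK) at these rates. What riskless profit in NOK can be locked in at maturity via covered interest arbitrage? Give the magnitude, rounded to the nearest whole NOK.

T = 2 years.
Invest the BRL and cover forward: 120,000,000 × 1.03164649 × 1.9344 = NOK 239,474,036.43.
Convert at spot and invest in NOK: 120,000,000 × 1.7911 × 1.12848129 = NOK 242,546,740.62.
The quoted forward undervalues BRL, so borrow BRL, convert to NOK at spot, deposit the NOK at 6.23%, and buy BRL forward at 1.9344 to cover the loan.
Arbitrage profit = |239,474,036.43 − 242,546,740.62| = NOK 3,072,704.

NOK 3,072,704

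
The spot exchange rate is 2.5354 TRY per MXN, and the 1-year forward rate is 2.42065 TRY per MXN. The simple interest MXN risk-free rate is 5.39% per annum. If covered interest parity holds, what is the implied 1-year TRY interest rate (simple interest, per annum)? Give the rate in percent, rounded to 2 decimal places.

0.62%

T = 1 year.
CIP gives F = S · g_TRY/g_MXN, so g_TRY/g_MXN = 2.42065/2.5354 = 0.9547409.
The MXN side grows by 1 + 0.0539×1 = 1.053900.
That pins the TRY growth at 1.0062014.
(1.0062014 − 1)/T = 0.006201, i.e. 0.62%.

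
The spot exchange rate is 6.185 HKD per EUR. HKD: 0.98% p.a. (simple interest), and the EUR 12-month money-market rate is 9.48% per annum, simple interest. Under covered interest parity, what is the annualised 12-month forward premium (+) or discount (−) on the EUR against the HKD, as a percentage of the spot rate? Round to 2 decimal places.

-7.76%

T = 1 year.
No-arbitrage forward: 6.185 × 1.009800 / 1.094800 = 5.704798 HKD/EUR.
Annualised premium = (F − S)/S × (1/T) = (5.704798 − 6.185)/6.185 ÷ 1 = -7.76%.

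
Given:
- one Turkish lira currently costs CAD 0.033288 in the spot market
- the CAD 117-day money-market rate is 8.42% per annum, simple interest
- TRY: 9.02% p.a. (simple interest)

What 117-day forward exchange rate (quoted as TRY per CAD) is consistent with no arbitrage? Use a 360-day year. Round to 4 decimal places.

30.0979

T = 117/360 years.
CAD accumulates by 1 + 0.0842×117/360 = 1.027365.
Growth of 1 TRY over T: 1 + 0.0902×117/360 = 1.029315.
So F = 0.033288 × 1.027365 / 1.029315 = 0.033224937 (CAD/TRY).
Quoted the other way: 1/0.033224937 = 30.0979 TRY per CAD.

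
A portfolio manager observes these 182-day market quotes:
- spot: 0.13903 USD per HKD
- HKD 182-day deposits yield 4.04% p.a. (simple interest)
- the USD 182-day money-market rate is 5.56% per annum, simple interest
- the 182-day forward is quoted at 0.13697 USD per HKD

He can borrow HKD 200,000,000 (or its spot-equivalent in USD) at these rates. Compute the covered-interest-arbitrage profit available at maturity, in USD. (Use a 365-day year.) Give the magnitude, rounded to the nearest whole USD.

T = 182/365 years.
Invest the HKD and cover forward: 200,000,000 × 1.0201446575 × 0.13697 = USD 27,945,842.75.
Convert at spot and invest in USD: 200,000,000 × 0.13903 × 1.0277238356 = USD 28,576,888.97.
The quoted forward undervalues HKD, so borrow HKD, convert to USD at spot, deposit the USD at 5.56%, and buy HKD forward at 0.13697 to cover the loan.
Arbitrage profit = |27,945,842.75 − 28,576,888.97| = USD 631,046.

USD 631,046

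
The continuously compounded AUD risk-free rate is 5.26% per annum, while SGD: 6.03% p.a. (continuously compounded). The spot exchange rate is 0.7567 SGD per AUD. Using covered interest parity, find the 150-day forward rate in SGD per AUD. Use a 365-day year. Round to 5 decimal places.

0.75910

T = 150/365 years.
SGD growth factor: e^(0.0603×150/365) = 1.0250904.
Growth of 1 AUD over T: e^(0.0526×150/365) = 1.0218518.
So F = 0.7567 × 1.0250904 / 1.0218518 = 0.7590982 (SGD/AUD).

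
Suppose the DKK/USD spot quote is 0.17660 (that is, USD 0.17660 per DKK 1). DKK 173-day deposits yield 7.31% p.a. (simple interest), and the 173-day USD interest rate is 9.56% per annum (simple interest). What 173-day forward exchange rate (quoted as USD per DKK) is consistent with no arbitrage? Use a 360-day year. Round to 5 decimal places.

T = 173/360 years.
USD growth factor: 1 + 0.0956×173/360 = 1.0459411.
DKK accumulates by 1 + 0.0731×173/360 = 1.0351286.
Forward (USD per DKK) = 0.1766 × 1.0459411 / 1.0351286 = 0.1784447.

0.17844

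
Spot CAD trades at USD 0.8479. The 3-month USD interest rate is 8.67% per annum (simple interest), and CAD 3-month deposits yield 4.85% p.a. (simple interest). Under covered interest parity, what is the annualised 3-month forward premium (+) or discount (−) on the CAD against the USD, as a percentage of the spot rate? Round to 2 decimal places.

T = 3/12 years.
No-arbitrage forward: 0.8479 × 1.021675 / 1.012125 = 0.8559004 USD/CAD.
(F − S)/S ÷ T = (0.8559004 − 0.8479)/0.8479/(3/12) = 0.037742 → 3.77%.

+3.77%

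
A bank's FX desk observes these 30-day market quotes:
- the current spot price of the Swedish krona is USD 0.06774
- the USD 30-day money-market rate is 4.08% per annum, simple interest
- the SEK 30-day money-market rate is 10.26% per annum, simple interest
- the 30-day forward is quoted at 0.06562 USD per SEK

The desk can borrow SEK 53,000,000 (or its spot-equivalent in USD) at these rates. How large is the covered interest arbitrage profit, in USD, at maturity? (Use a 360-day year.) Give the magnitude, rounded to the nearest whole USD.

T = 30/360 years.
Keep in SEK, deliver into the forward: 53,000,000·1.008550·0.06562 = USD 3,507,595.70.
Swap to USD now, deposit: 53,000,000·0.06774·1.003400 = USD 3,602,426.75.
The quoted forward undervalues SEK, so borrow SEK, convert to USD at spot, deposit the USD at 4.08%, and buy SEK forward at 0.06562 to cover the loan.
Arbitrage profit = |3,507,595.70 − 3,602,426.75| = USD 94,831.

USD 94,831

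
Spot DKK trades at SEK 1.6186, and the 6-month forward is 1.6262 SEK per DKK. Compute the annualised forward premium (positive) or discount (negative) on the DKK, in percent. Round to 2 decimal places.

T = 6/12 years.
DKK trades forward at +0.46954% vs spot over the period.
Per annum: 0.0046954 / (6/12) = 0.009391 = 0.94%.

+0.94%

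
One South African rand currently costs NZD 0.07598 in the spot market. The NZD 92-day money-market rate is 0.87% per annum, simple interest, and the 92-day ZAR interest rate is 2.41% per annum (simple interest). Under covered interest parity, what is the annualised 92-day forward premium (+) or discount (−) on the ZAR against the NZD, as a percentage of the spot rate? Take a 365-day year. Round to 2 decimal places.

-1.53%

T = 92/365 years.
CIP forward (NZD per ZAR) = 0.07598 × 1.0021929/1.0060745 = 0.07568686.
Annualised premium = (F − S)/S × (1/T) = (0.07568686 − 0.07598)/0.07598 ÷ (92/365) = -1.53%.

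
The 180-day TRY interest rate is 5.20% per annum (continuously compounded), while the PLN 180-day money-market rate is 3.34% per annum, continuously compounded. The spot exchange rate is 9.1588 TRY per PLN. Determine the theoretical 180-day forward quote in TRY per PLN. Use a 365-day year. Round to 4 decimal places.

9.2432

T = 180/365 years.
Growth of 1 TRY over T: e^(0.0520×180/365) = 1.0259755.
PLN accumulates by e^(0.0334×180/365) = 1.0166076.
Forward (TRY per PLN) = 9.1588 × 1.0259755 / 1.0166076 = 9.243197.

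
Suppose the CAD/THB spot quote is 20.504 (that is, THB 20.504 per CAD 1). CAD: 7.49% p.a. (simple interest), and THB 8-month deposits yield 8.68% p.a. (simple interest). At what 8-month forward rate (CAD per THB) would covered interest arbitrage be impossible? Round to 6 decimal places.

0.048405

T = 8/12 years.
THB accumulates by 1 + 0.0868×8/12 = 1.0578667.
CAD accumulates by 1 + 0.0749×8/12 = 1.0499333.
Forward (THB per CAD) = 20.504 × 1.0578667 / 1.0499333 = 20.65893.
Quoted the other way: 1/20.65893 = 0.048405 CAD per THB.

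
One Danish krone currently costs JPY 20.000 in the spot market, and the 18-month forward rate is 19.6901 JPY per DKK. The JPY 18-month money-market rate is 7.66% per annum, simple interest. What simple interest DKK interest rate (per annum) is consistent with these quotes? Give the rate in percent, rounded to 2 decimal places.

8.83%

T = 18/12 years.
CIP gives F = S · g_JPY/g_DKK, so g_JPY/g_DKK = 19.6901/20.0 = 0.9845050.
JPY growth factor: 1 + 0.0766×18/12 = 1.114900.
That pins the DKK growth at 1.1324473.
(1.1324473 − 1)/T = 0.088298, i.e. 8.83%.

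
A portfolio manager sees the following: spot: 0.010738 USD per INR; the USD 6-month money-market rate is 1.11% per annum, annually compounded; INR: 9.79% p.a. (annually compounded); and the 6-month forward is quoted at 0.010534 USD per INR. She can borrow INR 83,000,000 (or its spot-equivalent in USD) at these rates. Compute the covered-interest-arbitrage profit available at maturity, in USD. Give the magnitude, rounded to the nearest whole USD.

T = 6/12 years.
Invest the INR and cover forward: 83,000,000 × 1.04780723 × 0.010534 = USD 916,120.91.
Convert at spot and invest in USD: 83,000,000 × 0.010738 × 1.00553468 = USD 896,186.81.
The quoted forward overvalues INR, so borrow USD, buy INR at spot, deposit the INR at 9.79%, and sell the proceeds forward at 0.010534.
Arbitrage profit = |916,120.91 − 896,186.81| = USD 19,934.

USD 19,934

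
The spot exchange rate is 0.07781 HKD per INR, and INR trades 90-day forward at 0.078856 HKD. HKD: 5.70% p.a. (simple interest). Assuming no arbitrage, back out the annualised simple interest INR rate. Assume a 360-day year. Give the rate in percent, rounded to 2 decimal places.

0.32%

T = 90/360 years.
By CIP, F/S equals the HKD-to-INR growth ratio: 0.078856/0.07781 = 1.0134430.
The HKD side grows by 1 + 0.0570×90/360 = 1.014250.
That pins the INR growth at 1.0007963.
r = (1.0007963 − 1)/(90/360) = 0.003185 → 0.32%.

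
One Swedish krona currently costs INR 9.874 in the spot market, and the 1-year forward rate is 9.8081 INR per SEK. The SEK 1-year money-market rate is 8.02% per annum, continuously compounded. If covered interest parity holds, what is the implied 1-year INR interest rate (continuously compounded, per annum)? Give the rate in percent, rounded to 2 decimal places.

7.35%

T = 1 year.
CIP gives F = S · g_INR/g_SEK, so g_INR/g_SEK = 9.8081/9.874 = 0.9933259.
The SEK side grows by e^(0.0802×1) = 1.0835037.
That pins the INR growth at 1.0762723.
r = ln(1.0762723)/1 = 0.073503 → 7.35%.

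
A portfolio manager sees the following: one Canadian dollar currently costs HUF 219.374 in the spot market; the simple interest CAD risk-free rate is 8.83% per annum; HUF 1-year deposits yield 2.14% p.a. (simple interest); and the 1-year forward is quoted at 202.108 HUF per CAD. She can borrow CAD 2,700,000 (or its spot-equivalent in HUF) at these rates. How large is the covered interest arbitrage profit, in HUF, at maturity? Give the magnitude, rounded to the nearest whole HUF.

T = 1 year.
Invest the CAD and cover forward: 2,700,000 × 1.088300 × 202.108 = HUF 593,876,168.28.
Convert at spot and invest in HUF: 2,700,000 × 219.374 × 1.021400 = HUF 604,985,229.72.
The quoted forward undervalues CAD, so borrow CAD, convert to HUF at spot, deposit the HUF at 2.14%, and buy CAD forward at 202.108 to cover the loan.
Arbitrage profit = |593,876,168.28 − 604,985,229.72| = HUF 11,109,061.

HUF 11,109,061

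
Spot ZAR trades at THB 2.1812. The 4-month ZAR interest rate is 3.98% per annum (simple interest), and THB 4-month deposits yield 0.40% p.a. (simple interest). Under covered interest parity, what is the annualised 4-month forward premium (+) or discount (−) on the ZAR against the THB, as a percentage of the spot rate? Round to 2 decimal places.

-3.53%

T = 4/12 years.
F = S · g_THB/g_ZAR = 2.1812 × 1.0013333/1.0132667 = 2.1555117.
Annualised premium = (F − S)/S × (1/T) = (2.1555117 − 2.1812)/2.1812 ÷ (4/12) = -3.53%.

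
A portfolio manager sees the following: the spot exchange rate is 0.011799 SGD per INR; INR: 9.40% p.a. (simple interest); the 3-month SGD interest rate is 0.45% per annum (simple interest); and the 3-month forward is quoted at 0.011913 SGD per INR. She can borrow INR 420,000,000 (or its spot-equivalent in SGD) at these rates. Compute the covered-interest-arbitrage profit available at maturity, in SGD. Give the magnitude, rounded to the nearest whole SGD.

SGD 159,886

T = 3/12 years.
Route A — deposit INR, sell forward: 420,000,000 × 1.023500 × 0.011913 = SGD 5,121,041.31.
Route B — convert at spot, deposit SGD: 420,000,000 × 0.011799 × 1.001125 = SGD 4,961,155.03.
The quoted forward overvalues INR, so borrow SGD, buy INR at spot, deposit the INR at 9.40%, and sell the proceeds forward at 0.011913.
Arbitrage profit = |5,121,041.31 − 4,961,155.03| = SGD 159,886.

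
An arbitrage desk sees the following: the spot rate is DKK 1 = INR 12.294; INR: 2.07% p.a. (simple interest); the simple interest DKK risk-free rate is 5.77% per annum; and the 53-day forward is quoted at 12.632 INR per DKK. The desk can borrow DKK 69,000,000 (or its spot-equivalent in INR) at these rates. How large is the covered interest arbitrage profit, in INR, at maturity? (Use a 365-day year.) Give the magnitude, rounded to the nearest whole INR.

T = 53/365 years.
Route A — deposit DKK, sell forward: 69,000,000 × 1.00837835616 × 12.632 = INR 878,910,642.26.
Route B — convert at spot, deposit INR: 69,000,000 × 12.294 × 1.00300575342 = INR 850,835,738.55.
The quoted forward overvalues DKK, so borrow INR, buy DKK at spot, deposit the DKK at 5.77%, and sell the proceeds forward at 12.632.
Arbitrage profit = |878,910,642.26 − 850,835,738.55| = INR 28,074,904.

INR 28,074,904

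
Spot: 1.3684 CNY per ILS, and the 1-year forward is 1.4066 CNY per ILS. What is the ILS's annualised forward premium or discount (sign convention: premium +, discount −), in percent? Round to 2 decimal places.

+2.79%

T = 1 year.
ILS trades forward at +2.79158% vs spot over the period.
Annualise by dividing by T: 0.0279158 / 1 = 0.027916 → 2.79%.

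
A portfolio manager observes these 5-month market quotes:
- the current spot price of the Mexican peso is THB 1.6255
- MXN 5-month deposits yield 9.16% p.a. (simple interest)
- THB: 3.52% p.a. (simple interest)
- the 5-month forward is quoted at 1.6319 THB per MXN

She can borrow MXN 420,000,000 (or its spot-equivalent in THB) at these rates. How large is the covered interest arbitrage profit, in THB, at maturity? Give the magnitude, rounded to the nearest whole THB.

THB 18,834,277

T = 5/12 years.
Invest the MXN and cover forward: 420,000,000 × 1.03816666667 × 1.6319 = THB 711,557,357.00.
Convert at spot and invest in THB: 420,000,000 × 1.6255 × 1.01466666667 = THB 692,723,080.00.
The quoted forward overvalues MXN, so borrow THB, buy MXN at spot, deposit the MXN at 9.16%, and sell the proceeds forward at 1.6319.
The gap between the two covered legs is THB 18,834,277.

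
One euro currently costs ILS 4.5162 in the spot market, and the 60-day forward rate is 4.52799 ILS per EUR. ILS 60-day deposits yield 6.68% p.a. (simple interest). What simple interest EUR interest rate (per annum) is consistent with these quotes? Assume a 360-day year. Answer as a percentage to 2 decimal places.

5.10%

T = 60/360 years.
By CIP, F/S equals the ILS-to-EUR growth ratio: 4.52799/4.5162 = 1.0026106.
The ILS side grows by 1 + 0.0668×60/360 = 1.0111333.
That pins the EUR growth at 1.0085005.
r = (1.0085005 − 1)/(60/360) = 0.051003 → 5.10%.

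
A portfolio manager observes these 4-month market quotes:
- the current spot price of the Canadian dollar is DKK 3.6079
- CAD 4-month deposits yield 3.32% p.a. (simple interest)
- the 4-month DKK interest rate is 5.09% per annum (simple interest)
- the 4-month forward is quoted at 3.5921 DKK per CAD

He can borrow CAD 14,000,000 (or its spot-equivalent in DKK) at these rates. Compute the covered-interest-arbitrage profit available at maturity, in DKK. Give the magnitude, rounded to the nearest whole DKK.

T = 4/12 years.
Keep in CAD, deliver into the forward: 14,000,000·1.0110666667·3.5921 = DKK 50,845,936.03.
Swap to DKK now, deposit: 14,000,000·3.6079·1.0169666667 = DKK 51,367,596.52.
The quoted forward undervalues CAD, so borrow CAD, convert to DKK at spot, deposit the DKK at 5.09%, and buy CAD forward at 3.5921 to cover the loan.
The gap between the two covered legs is DKK 521,660.

DKK 521,660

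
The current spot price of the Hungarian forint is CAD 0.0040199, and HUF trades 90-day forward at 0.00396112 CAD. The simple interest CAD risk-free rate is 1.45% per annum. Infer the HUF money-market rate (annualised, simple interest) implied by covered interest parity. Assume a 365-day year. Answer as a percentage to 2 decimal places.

7.49%

T = 90/365 years.
By CIP, F/S equals the CAD-to-HUF growth ratio: 0.00396112/0.0040199 = 0.9853777.
The CAD side grows by 1 + 0.0145×90/365 = 1.0035753.
That pins the HUF growth at 1.0184676.
r = (1.0184676 − 1)/(90/365) = 0.074896 → 7.49%.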